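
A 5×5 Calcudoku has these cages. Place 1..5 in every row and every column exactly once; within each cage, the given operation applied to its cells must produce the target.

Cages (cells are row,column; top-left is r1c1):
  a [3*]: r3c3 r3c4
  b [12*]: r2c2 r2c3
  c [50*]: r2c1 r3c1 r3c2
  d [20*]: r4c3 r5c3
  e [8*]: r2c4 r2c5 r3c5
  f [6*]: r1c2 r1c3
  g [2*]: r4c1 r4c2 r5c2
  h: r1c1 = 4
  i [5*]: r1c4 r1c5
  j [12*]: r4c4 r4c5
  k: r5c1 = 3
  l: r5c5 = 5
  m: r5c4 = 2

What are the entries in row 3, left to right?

H is a freebie; hence r1c1 = 4.
Cage c has product 50, leaving r2c1 = 5.
Cage c has product 50, which forces r3c1 = 2.
Cage c has product 50, which forces r3c2 = 5.
Cage g needs product 2, which forces r4c1 = 1.
Cage g has product 2; hence r4c2 = 2.
Cage k is given, leaving r5c1 = 3.
Cage g needs product 2, which forces r5c2 = 1.
Cage m is given, leaving r5c4 = 2.
L is a freebie, so r5c5 = 5.
Column 2 now contains 2, which forces r1c2 = 3.
The two cells of cage f must have product 6, leaving r1c3 = 2.
Cage i needs two cells with product 5, which forces r1c4 = 5.
Column 5 now contains 5; hence r1c5 = 1.
Column 2 already has 3, so r2c2 = 4.
Row 2 now contains 4, leaving r2c3 = 3.
Row 2 now contains 4, so r2c4 = 1.
The 3 cells of cage e must have product 8, leaving r2c5 = 2.
Column 3 already has 3, which forces r3c3 = 1.
1 is placed in column 4, leaving r3c4 = 3.
Column 5 already has 1; hence r3c5 = 4.
Cage d needs two cells with product 20, which forces r4c3 = 5.
3 is placed in column 4; hence r4c4 = 4.
4 is placed in column 5, which forces r4c5 = 3.
Row 5 already has 5, leaving r5c3 = 4.
Filled in: 4 3 2 5 1 / 5 4 3 1 2 / 2 5 1 3 4 / 1 2 5 4 3 / 3 1 4 2 5.

2 5 1 3 4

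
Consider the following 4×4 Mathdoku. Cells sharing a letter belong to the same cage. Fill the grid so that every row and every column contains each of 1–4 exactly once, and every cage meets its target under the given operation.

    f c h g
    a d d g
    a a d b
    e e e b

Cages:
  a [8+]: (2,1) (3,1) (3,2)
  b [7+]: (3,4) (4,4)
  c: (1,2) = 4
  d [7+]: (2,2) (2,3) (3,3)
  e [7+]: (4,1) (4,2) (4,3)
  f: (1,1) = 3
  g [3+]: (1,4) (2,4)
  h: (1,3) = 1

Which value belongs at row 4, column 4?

Cage f is given, so (1,1) = 3.
Cage c is a single given cell, leaving (1,2) = 4.
Cage h is a single given cell, so (1,3) = 1.
1 is placed in row 1; hence (1,4) = 2.
Column 4 already has 2, so (2,4) = 1.
Cage d needs sum 7, which forces (2,2) = 2.
Cage d needs sum 7, so (2,3) = 3.
Column 2 already has 2, which forces (3,2) = 3.
Cage d has sum 7, so (3,3) = 2.
3 is placed in row 3, leaving (3,4) = 4.
Column 2 already has 2, leaving (4,2) = 1.
Column 3 now contains 2, leaving (4,3) = 4.
4 is placed in column 4, leaving (4,4) = 3.
2 is placed in row 2, so (2,1) = 4.
Row 3 already has 4, leaving (3,1) = 1.
Row 4 already has 4, so (4,1) = 2.
The full grid is 3 4 1 2 / 4 2 3 1 / 1 3 2 4 / 2 1 4 3.

3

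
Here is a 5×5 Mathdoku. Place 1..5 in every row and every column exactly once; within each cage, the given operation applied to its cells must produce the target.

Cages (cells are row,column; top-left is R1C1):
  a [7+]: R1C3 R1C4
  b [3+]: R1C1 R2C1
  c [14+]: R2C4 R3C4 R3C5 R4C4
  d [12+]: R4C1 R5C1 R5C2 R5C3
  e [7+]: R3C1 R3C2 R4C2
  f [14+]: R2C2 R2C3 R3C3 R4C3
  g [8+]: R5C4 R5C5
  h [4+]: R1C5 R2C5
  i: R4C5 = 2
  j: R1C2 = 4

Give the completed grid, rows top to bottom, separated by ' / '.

1 4 5 2 3 / 2 5 3 4 1 / 3 1 2 5 4 / 5 3 4 1 2 / 4 2 1 3 5

Cage j is given, so R1C2 = 4.
Cage i is given; hence R4C5 = 2.
The only place for 3 in row 1 is R1C5.
Column 5 already has 3, which forces R2C5 = 1.
The two cells of cage g must have sum 8, leaving R5C4 = 3.
Column 5 already has 3, leaving R5C5 = 5.
Cage b needs two cells with sum 3, so R1C1 = 1.
1 is placed in row 2, which forces R2C1 = 2.
Column 5 already has 5, leaving R3C5 = 4.
Cage d has sum 12, so R4C1 = 5.
Column 1 now contains 2, which forces R5C1 = 4.
Row 3 already has 4, which forces R3C1 = 3.
Cage e has sum 7; hence R3C2 = 1.
Row 3 now contains 1, leaving R3C4 = 5.
Cage e needs sum 7, leaving R4C2 = 3.
Column 2 already has 1, so R5C2 = 2.
Row 5 already has 2, leaving R5C3 = 1.
Cage a's pair has sum 7, so R1C3 = 5.
Column 4 now contains 5, leaving R1C4 = 2.
Column 2 now contains 3, leaving R2C2 = 5.
Cage f needs sum 14, which forces R2C3 = 3.
Column 4 now contains 5, so R2C4 = 4.
5 is placed in row 3; hence R3C3 = 2.
Column 3 now contains 1; hence R4C3 = 4.
Cage c needs sum 14, leaving R4C4 = 1.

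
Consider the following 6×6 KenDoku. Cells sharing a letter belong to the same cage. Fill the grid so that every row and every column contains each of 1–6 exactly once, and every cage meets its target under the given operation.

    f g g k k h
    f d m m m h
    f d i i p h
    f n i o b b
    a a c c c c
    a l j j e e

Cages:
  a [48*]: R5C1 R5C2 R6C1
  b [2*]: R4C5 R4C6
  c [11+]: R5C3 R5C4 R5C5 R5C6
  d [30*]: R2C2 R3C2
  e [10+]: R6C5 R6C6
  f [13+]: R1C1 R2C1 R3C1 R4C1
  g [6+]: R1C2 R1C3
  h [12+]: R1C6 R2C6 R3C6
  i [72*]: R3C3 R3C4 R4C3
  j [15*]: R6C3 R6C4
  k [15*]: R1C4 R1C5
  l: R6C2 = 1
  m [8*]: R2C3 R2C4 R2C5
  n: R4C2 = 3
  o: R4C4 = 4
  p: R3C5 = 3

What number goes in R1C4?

3

Cage p is a single given cell, which forces R3C5 = 3.
Cage n is given; hence R4C2 = 3.
Cage o is given, which forces R4C4 = 4.
Cage l is given; hence R6C2 = 1.
Cage k's pair has product 15, which forces R1C4 = 3.
Column 5 now contains 3; hence R1C5 = 5.
The 3 cells of cage i must have product 72, which forces R3C3 = 2.
Column 4 now contains 4, so R3C4 = 6.
Row 4 already has 4, leaving R4C3 = 6.
Column 4 now contains 3; hence R6C4 = 5.
Cage g needs two cells with sum 6, leaving R1C2 = 2.
Cage g's pair has sum 6, so R1C3 = 4.
Cage d needs two cells with product 30, so R2C2 = 6.
4 is placed in column 3, so R2C3 = 1.
1 is placed in row 2, which forces R2C4 = 2.
Row 2 already has 2; hence R2C5 = 4.
Row 3 already has 6, so R3C2 = 5.
Column 2 already has 6, which forces R5C2 = 4.
Column 4 now contains 2; hence R5C4 = 1.
Row 5 now contains 1, leaving R5C5 = 2.
5 is placed in row 6, so R6C3 = 3.
4 is placed in column 5, which forces R6C5 = 6.
6 is placed in row 6, leaving R6C6 = 4.
The 4 cells of cage f must have sum 13, so R1C1 = 1.
The 3 cells of cage h must have sum 12; hence R1C6 = 6.
Row 2 now contains 4; hence R2C1 = 3.
Cage h has sum 12, so R2C6 = 5.
The 4 cells of cage f must have sum 13; hence R3C1 = 4.
Column 6 already has 4; hence R3C6 = 1.
Cage f needs sum 13, so R4C1 = 5.
Column 5 already has 2; hence R4C5 = 1.
Cage b needs two cells with product 2, leaving R4C6 = 2.
Cage a needs product 48, which forces R5C1 = 6.
Column 3 already has 3, which forces R5C3 = 5.
Cage c needs sum 11, leaving R5C6 = 3.
4 is placed in row 6; hence R6C1 = 2.
Filled in: 1 2 4 3 5 6 / 3 6 1 2 4 5 / 4 5 2 6 3 1 / 5 3 6 4 1 2 / 6 4 5 1 2 3 / 2 1 3 5 6 4.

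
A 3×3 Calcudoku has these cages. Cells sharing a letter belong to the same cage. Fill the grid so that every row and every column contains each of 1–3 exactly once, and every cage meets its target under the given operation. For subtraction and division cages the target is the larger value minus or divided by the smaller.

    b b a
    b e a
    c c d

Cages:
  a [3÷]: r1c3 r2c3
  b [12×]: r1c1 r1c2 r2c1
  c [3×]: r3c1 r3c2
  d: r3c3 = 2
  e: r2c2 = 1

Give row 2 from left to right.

Cage b needs product 12, so r1c1 = 3.
Cage b needs product 12; hence r1c2 = 2.
Row 1 already has 3, which forces r1c3 = 1.
The 3 cells of cage b must have product 12; hence r2c1 = 2.
Cage e is a single given cell, which forces r2c2 = 1.
Column 3 already has 1, which forces r2c3 = 3.
Column 1 already has 3, leaving r3c1 = 1.
Column 2 now contains 1, so r3c2 = 3.
D is a freebie, leaving r3c3 = 2.
Filled in: 3 2 1 / 2 1 3 / 1 3 2.

2 1 3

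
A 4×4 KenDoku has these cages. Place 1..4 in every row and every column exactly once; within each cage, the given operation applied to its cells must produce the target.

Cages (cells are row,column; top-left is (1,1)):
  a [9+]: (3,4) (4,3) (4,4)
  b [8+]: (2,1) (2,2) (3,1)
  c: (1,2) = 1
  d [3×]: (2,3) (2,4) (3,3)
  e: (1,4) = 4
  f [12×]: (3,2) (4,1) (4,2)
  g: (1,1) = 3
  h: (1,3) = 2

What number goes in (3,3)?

G is a freebie; hence (1,1) = 3.
Cage c is a single given cell, so (1,2) = 1.
H is a freebie, so (1,3) = 2.
Cage e is given, leaving (1,4) = 4.
Cage d needs product 3, which forces (2,3) = 3.
The 3 cells of cage d must have product 3, which forces (2,4) = 1.
Cage d needs product 3, so (3,3) = 1.
Column 3 already has 3; hence (4,3) = 4.
Cage b needs sum 8, leaving (2,1) = 4.
The 3 cells of cage b must have sum 8, so (2,2) = 2.
Cage b needs sum 8; hence (3,1) = 2.
2 is placed in column 2; hence (3,2) = 4.
2 is placed in row 3, leaving (3,4) = 3.
Column 1 now contains 2, so (4,1) = 1.
Row 4 already has 4, so (4,2) = 3.
Column 4 already has 3, which forces (4,4) = 2.
The full grid is 3 1 2 4 / 4 2 3 1 / 2 4 1 3 / 1 3 4 2.

1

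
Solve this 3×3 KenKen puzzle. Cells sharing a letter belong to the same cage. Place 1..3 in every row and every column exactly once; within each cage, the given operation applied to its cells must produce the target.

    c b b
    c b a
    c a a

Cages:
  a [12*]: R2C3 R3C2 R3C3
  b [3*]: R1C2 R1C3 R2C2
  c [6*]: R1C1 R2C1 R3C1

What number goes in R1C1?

Cage b needs product 3, which forces R1C2 = 3.
Cage b needs product 3; hence R1C3 = 1.
The 3 cells of cage b must have product 3, which forces R2C2 = 1.
Cage a has product 12, leaving R2C3 = 2.
Cage a has product 12, which forces R3C2 = 2.
The 3 cells of cage a must have product 12, so R3C3 = 3.
Row 1 already has 1, so R1C1 = 2.
Row 2 now contains 2; hence R2C1 = 3.
Row 3 now contains 3, leaving R3C1 = 1.
Completed grid: 2 3 1 / 3 1 2 / 1 2 3.

2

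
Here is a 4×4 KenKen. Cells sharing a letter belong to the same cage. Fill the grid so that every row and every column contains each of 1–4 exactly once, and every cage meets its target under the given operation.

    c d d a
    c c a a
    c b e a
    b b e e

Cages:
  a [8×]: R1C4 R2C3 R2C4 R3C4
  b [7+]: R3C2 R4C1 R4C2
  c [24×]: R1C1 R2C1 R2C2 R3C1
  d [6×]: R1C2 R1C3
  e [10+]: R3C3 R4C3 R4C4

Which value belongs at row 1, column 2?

The 4 cells of cage a must have product 8, leaving R2C3 = 1.
In column 4, 3 can only go at R4C4, so R4C4 = 3.
The 3 cells of cage e must have sum 10, which forces R3C3 = 3.
Cage e needs sum 10, leaving R4C3 = 4.
The two cells of cage d must have product 6, so R1C2 = 3.
Column 3 now contains 3, so R1C3 = 2.
Cage b needs sum 7, so R3C2 = 4.
The 4 cells of cage c must have product 24, so R1C1 = 4.
Row 1 already has 4, which forces R1C4 = 1.
Cage c has product 24, leaving R2C1 = 3.
Column 2 now contains 4, so R2C2 = 2.
Row 2 already has 2, so R2C4 = 4.
Cage c needs product 24, so R3C1 = 1.
Column 4 already has 1, which forces R3C4 = 2.
1 is placed in column 1, leaving R4C1 = 2.
Column 2 now contains 2, leaving R4C2 = 1.
Filled in: 4 3 2 1 / 3 2 1 4 / 1 4 3 2 / 2 1 4 3.

3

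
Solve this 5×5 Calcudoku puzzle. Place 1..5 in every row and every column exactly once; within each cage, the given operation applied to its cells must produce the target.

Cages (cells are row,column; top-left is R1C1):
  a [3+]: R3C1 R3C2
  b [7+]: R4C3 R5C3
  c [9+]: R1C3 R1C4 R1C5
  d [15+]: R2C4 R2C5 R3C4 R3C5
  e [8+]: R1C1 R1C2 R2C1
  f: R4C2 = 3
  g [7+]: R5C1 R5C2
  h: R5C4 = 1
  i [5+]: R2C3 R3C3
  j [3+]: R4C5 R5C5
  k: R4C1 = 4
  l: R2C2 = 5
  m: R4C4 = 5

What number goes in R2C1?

2

Cage l is given; hence R2C2 = 5.
Cage k is given; hence R4C1 = 4.
F is a freebie, leaving R4C2 = 3.
Cage m is given, which forces R4C4 = 5.
H is a freebie, so R5C4 = 1.
Row 5 already has 1, which forces R5C5 = 2.
The 4 cells of cage d must have sum 15; hence R3C5 = 5.
Row 4 now contains 5, leaving R4C3 = 2.
Column 5 now contains 2; hence R4C5 = 1.
Cage g needs two cells with sum 7, leaving R5C1 = 3.
Row 5 now contains 2, which forces R5C2 = 4.
Cage b needs two cells with sum 7; hence R5C3 = 5.
The 3 cells of cage e must have sum 8; hence R1C1 = 5.
Cage c needs sum 9, leaving R1C4 = 2.
Column 4 already has 2, which forces R2C4 = 4.
4 is placed in row 2, leaving R2C5 = 3.
Column 4 already has 4, so R3C4 = 3.
Row 1 already has 2, leaving R1C2 = 1.
Cage c needs sum 9, so R1C3 = 3.
Column 5 already has 3; hence R1C5 = 4.
Cage e has sum 8, leaving R2C1 = 2.
4 is placed in row 2, which forces R2C3 = 1.
Column 1 already has 2; hence R3C1 = 1.
Column 2 now contains 1, which forces R3C2 = 2.
Cage i needs two cells with sum 5, which forces R3C3 = 4.
Filled in: 5 1 3 2 4 / 2 5 1 4 3 / 1 2 4 3 5 / 4 3 2 5 1 / 3 4 5 1 2.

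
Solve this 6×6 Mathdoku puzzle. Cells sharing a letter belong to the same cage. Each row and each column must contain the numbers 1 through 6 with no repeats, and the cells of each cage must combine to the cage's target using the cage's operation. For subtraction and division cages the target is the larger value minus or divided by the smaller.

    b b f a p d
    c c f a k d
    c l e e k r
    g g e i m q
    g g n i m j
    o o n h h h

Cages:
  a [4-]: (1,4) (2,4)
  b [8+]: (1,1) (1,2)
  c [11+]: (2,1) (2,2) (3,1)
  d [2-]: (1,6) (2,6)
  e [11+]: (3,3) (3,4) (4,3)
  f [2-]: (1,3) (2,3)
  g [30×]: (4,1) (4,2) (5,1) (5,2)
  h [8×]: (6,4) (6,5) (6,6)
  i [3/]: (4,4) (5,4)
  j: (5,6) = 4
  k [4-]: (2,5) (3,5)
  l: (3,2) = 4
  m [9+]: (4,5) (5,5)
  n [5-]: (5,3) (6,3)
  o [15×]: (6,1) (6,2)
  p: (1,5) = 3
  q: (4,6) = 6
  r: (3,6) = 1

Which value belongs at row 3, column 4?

P is a freebie; hence (1,5) = 3.
Cage l is a single given cell; hence (3,2) = 4.
Cage r is given; hence (3,6) = 1.
Q is a freebie; hence (4,6) = 6.
Cage j is given, so (5,6) = 4.
Column 6 already has 4, which forces (6,6) = 2.
Column 6 now contains 2, so (1,6) = 5.
The two cells of cage d must have difference 2, leaving (2,6) = 3.
Cage m needs two cells with sum 9, so (4,5) = 4.
The two cells of cage m must have sum 9; hence (5,5) = 5.
Column 5 already has 4, which forces (6,5) = 1.
The two cells of cage n must have difference 5; hence (5,3) = 1.
Row 6 already has 1, which forces (6,3) = 6.
Row 6 already has 1, so (6,4) = 4.
Row 1 needs a 1, and only (1,4) is open for it.
The two cells of cage a must have difference 4, so (2,4) = 5.
Column 4 now contains 1, so (4,4) = 2.
Cage i's pair has quotient 3, leaving (5,4) = 6.
The 3 cells of cage e must have sum 11, so (3,3) = 5.
Column 4 now contains 6, leaving (3,4) = 3.
Row 4 now contains 2, so (4,3) = 3.
The 3 cells of cage c must have sum 11; hence (2,1) = 4.
Cage c needs sum 11, leaving (2,2) = 1.
Row 2 now contains 4; hence (2,3) = 2.
Row 2 already has 2, which forces (2,5) = 6.
3 is placed in row 3; hence (3,1) = 6.
Column 5 already has 6, so (3,5) = 2.
Column 2 already has 1, so (4,2) = 5.
Column 2 already has 5, so (6,2) = 3.
6 is placed in column 1; hence (1,1) = 2.
Cage b needs two cells with sum 8; hence (1,2) = 6.
Column 3 already has 2; hence (1,3) = 4.
Row 4 already has 5, so (4,1) = 1.
The 4 cells of cage g must have product 30; hence (5,1) = 3.
Column 2 already has 3, so (5,2) = 2.
Row 6 now contains 3, leaving (6,1) = 5.
Completed grid: 2 6 4 1 3 5 / 4 1 2 5 6 3 / 6 4 5 3 2 1 / 1 5 3 2 4 6 / 3 2 1 6 5 4 / 5 3 6 4 1 2.

3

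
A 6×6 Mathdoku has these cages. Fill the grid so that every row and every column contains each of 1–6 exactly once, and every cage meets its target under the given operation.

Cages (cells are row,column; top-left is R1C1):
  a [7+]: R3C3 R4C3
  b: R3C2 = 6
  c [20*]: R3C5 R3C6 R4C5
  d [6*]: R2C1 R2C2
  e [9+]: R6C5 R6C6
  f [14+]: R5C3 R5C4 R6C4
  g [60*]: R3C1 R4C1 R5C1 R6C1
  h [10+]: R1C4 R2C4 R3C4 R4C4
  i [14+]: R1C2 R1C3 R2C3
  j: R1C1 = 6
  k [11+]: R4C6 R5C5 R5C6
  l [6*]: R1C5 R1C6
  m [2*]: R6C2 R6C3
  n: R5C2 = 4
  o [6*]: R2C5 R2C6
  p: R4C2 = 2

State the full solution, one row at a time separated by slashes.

6 5 4 1 2 3 / 2 3 5 4 6 1 / 3 6 1 2 4 5 / 5 2 6 3 1 4 / 1 4 3 6 5 2 / 4 1 2 5 3 6

Cage j is a single given cell; hence R1C1 = 6.
B is a freebie, which forces R3C2 = 6.
P is a freebie; hence R4C2 = 2.
Cage n is given, so R5C2 = 4.
Column 2 already has 2, which forces R6C2 = 1.
1 is placed in row 6, which forces R6C3 = 2.
The two cells of cage d must have product 6, so R2C1 = 2.
Column 2 now contains 1, so R2C2 = 3.
Column 2 already has 3, which forces R1C2 = 5.
Row 1 needs a 1, and only R1C4 is open for it.
1 is placed in column 4, so R2C4 = 4.
Cage h needs sum 10, which forces R3C4 = 2.
The 4 cells of cage h must have sum 10, leaving R4C4 = 3.
The 3 cells of cage f must have sum 14, leaving R5C3 = 3.
3 is placed in column 3; hence R1C3 = 4.
Cage i has sum 14; hence R2C3 = 5.
3 is placed in column 3, which forces R3C3 = 1.
The two cells of cage a must have sum 7, which forces R4C3 = 6.
The 3 cells of cage c must have product 20, which forces R4C5 = 1.
Column 5 now contains 1; hence R2C5 = 6.
Cage o's pair has product 6, leaving R2C6 = 1.
Cage g needs product 60; hence R5C1 = 1.
Cage k has sum 11; hence R4C6 = 4.
The 3 cells of cage c must have product 20, which forces R3C5 = 4.
4 is placed in column 6, which forces R3C6 = 5.
Row 4 already has 4; hence R4C1 = 5.
5 is placed in column 6, so R5C6 = 2.
Column 5 already has 4, which forces R6C5 = 3.
5 is placed in column 6, leaving R6C6 = 6.
Column 5 now contains 3, leaving R1C5 = 2.
2 is placed in column 6, leaving R1C6 = 3.
Row 3 already has 4, which forces R3C1 = 3.
Cage f has sum 14; hence R5C4 = 6.
Row 5 already has 2, leaving R5C5 = 5.
3 is placed in row 6, so R6C1 = 4.
Row 6 already has 6, leaving R6C4 = 5.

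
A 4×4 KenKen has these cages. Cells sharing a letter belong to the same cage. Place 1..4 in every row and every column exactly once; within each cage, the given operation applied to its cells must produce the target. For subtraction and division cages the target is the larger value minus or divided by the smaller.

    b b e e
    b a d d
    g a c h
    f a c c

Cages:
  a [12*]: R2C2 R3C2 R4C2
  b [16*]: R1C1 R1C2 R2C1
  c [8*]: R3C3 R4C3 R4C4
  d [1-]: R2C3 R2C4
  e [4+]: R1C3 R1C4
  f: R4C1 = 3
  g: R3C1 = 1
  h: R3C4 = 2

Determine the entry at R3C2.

3

Cage g is a single given cell, which forces R3C1 = 1.
Cage h is a single given cell, which forces R3C4 = 2.
Cage f is a single given cell; hence R4C1 = 3.
1 is placed in column 1, leaving R1C1 = 4.
The 3 cells of cage b must have product 16, leaving R1C2 = 2.
Cage b has product 16, leaving R2C1 = 2.
Row 3 now contains 2, so R3C3 = 4.
The 3 cells of cage c must have product 8, which forces R4C3 = 2.
Cage c has product 8; hence R4C4 = 1.
The two cells of cage e must have sum 4, which forces R1C3 = 1.
Column 4 already has 1, leaving R1C4 = 3.
Cage a needs product 12; hence R2C2 = 1.
4 is placed in column 3, leaving R2C3 = 3.
Cage d needs two cells with difference 1; hence R2C4 = 4.
4 is placed in row 3, which forces R3C2 = 3.
Row 4 already has 1; hence R4C2 = 4.
Completed grid: 4 2 1 3 / 2 1 3 4 / 1 3 4 2 / 3 4 2 1.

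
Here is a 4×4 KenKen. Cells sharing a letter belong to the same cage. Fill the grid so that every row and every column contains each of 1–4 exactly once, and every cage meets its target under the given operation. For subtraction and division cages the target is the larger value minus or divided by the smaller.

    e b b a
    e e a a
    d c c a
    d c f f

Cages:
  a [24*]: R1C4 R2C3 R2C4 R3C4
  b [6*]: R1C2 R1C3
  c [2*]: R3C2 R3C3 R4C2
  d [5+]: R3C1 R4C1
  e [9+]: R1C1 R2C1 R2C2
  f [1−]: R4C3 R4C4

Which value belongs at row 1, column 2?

3

The 3 cells of cage c must have product 2; hence R3C2 = 2.
Cage c needs product 2, which forces R3C3 = 1.
The 3 cells of cage c must have product 2, which forces R4C2 = 1.
Column 2 now contains 2, which forces R1C2 = 3.
Cage b's pair has product 6, which forces R1C3 = 2.
3 is placed in column 2, leaving R2C2 = 4.
Row 2 now contains 4, which forces R2C3 = 3.
Cage d's pair has sum 5, so R3C1 = 3.
Row 3 already has 3, so R3C4 = 4.
Cage d's pair has sum 5; hence R4C1 = 2.
Column 3 now contains 3; hence R4C3 = 4.
Row 4 already has 2, which forces R4C4 = 3.
Row 1 now contains 2; hence R1C1 = 4.
4 is placed in column 4, which forces R1C4 = 1.
Column 1 already has 2, which forces R2C1 = 1.
The 4 cells of cage a must have product 24, so R2C4 = 2.
The full grid is 4 3 2 1 / 1 4 3 2 / 3 2 1 4 / 2 1 4 3.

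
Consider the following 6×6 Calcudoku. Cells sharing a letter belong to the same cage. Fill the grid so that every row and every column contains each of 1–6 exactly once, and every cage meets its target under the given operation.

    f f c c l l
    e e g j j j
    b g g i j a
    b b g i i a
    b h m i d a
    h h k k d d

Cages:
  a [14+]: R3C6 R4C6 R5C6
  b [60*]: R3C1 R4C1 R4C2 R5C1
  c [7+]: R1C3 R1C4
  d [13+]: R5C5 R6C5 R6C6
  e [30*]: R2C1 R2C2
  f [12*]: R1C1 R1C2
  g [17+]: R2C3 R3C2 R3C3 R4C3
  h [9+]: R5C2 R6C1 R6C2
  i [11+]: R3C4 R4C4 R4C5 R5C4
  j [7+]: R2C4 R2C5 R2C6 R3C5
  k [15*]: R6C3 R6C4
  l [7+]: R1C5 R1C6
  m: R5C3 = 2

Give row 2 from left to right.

The 4 cells of cage j must have sum 7, leaving R3C5 = 1.
M is a freebie; hence R5C3 = 2.
In row 2, 4 can only go at R2C3, so R2C3 = 4.
Column 3 needs a 1, and only R1C3 is open for it.
Cage c needs two cells with sum 7, leaving R1C4 = 6.
The only place for 1 in column 6 is R2C6.
In column 5, 6 can only go at R6C5, so R6C5 = 6.
Column 5 needs a 4, and only R4C5 is open for it.
In column 4, 5 can only go at R6C4, so R6C4 = 5.
Row 6 now contains 5; hence R6C3 = 3.
Cage g needs sum 17; hence R3C2 = 2.
Row 3 already has 2, which forces R3C4 = 4.
Column 4 now contains 4; hence R5C4 = 1.
Column 4 now contains 1, which forces R4C4 = 2.
Column 4 now contains 2; hence R2C4 = 3.
Cage j has sum 7, which forces R2C5 = 2.
Cage b has product 60; hence R5C1 = 4.
Column 1 now contains 4, so R6C1 = 2.
Row 6 already has 2, which forces R6C6 = 4.
Column 1 now contains 4, leaving R1C1 = 3.
Cage f needs two cells with product 12, so R1C2 = 4.
Column 5 now contains 2, leaving R1C5 = 5.
The two cells of cage l must have sum 7, so R1C6 = 2.
3 is placed in column 1, so R3C1 = 5.
Row 3 now contains 5, so R3C3 = 6.
6 is placed in row 3, leaving R3C6 = 3.
Column 1 already has 5, which forces R4C1 = 1.
Column 3 already has 6, so R4C3 = 5.
5 is placed in row 4, so R4C6 = 6.
Cage h needs sum 9; hence R5C2 = 6.
Cage d needs sum 13, leaving R5C5 = 3.
Column 6 already has 6, which forces R5C6 = 5.
Row 6 already has 4, leaving R6C2 = 1.
Column 1 already has 5; hence R2C1 = 6.
Column 2 already has 6, leaving R2C2 = 5.
5 is placed in row 4, leaving R4C2 = 3.
Filled in: 3 4 1 6 5 2 / 6 5 4 3 2 1 / 5 2 6 4 1 3 / 1 3 5 2 4 6 / 4 6 2 1 3 5 / 2 1 3 5 6 4.

6 5 4 3 2 1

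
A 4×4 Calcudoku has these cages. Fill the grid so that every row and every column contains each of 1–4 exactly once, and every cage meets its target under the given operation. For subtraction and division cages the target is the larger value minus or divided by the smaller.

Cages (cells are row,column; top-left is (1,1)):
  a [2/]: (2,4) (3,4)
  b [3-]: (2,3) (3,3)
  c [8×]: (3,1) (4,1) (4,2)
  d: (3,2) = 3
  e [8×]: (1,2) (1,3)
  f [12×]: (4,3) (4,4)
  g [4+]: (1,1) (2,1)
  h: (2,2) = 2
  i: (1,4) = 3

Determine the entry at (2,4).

1

Cage i is a single given cell; hence (1,4) = 3.
H is a freebie, leaving (2,2) = 2.
Cage d is a single given cell, leaving (3,2) = 3.
3 is placed in column 4, which forces (4,4) = 4.
Row 1 already has 3, so (1,1) = 1.
2 is placed in column 2, leaving (1,2) = 4.
Cage e needs two cells with product 8, so (1,3) = 2.
Cage g's pair has sum 4, so (2,1) = 3.
Column 4 already has 4, so (2,4) = 1.
Cage c needs product 8, so (3,1) = 4.
Row 3 now contains 4, leaving (3,3) = 1.
The two cells of cage a must have quotient 2, which forces (3,4) = 2.
Cage c needs product 8; hence (4,1) = 2.
Row 4 already has 4, which forces (4,2) = 1.
Row 4 already has 4, so (4,3) = 3.
Row 2 already has 1; hence (2,3) = 4.
Completed grid: 1 4 2 3 / 3 2 4 1 / 4 3 1 2 / 2 1 3 4.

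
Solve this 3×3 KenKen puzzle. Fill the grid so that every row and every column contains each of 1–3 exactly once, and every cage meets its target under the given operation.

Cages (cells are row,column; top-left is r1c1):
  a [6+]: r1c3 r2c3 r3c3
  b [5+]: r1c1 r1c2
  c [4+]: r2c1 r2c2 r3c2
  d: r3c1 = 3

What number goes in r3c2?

The 3 cells of cage c must have sum 4, leaving r2c1 = 1.
Cage c has sum 4, leaving r2c2 = 2.
Row 2 already has 2; hence r2c3 = 3.
Cage d is a single given cell, so r3c1 = 3.
Cage c has sum 4, so r3c2 = 1.
Row 3 now contains 1, leaving r3c3 = 2.
Column 1 now contains 3, which forces r1c1 = 2.
Column 2 now contains 2, leaving r1c2 = 3.
Column 3 already has 2, leaving r1c3 = 1.
Completed grid: 2 3 1 / 1 2 3 / 3 1 2.

1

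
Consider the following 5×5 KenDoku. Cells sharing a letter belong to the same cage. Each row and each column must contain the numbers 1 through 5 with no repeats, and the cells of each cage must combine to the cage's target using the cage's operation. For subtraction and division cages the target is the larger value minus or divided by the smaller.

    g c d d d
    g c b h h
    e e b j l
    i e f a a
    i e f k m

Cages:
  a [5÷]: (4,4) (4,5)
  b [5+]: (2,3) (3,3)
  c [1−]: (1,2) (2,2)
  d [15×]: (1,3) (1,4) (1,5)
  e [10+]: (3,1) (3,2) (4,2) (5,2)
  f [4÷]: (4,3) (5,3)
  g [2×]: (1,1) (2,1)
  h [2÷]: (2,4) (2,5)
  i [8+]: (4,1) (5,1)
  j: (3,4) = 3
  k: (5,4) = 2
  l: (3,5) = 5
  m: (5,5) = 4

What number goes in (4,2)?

2

J is a freebie, leaving (3,4) = 3.
Cage l is given, leaving (3,5) = 5.
Column 5 now contains 5, so (4,5) = 1.
Cage k is given, which forces (5,4) = 2.
Cage m is a single given cell, so (5,5) = 4.
Column 5 already has 1, so (1,5) = 3.
Column 5 now contains 4; hence (2,5) = 2.
Row 4 already has 1, so (4,3) = 4.
Row 4 already has 1, leaving (4,4) = 5.
4 is placed in row 5, leaving (5,3) = 1.
Cage g's pair has product 2, which forces (1,1) = 2.
Column 3 now contains 1; hence (1,3) = 5.
5 is placed in column 4, leaving (1,4) = 1.
2 is placed in row 2; hence (2,1) = 1.
Column 3 now contains 1, which forces (2,3) = 3.
Column 4 already has 1; hence (2,4) = 4.
Column 1 already has 1; hence (3,1) = 4.
Row 3 now contains 4, leaving (3,2) = 1.
Column 3 now contains 1, leaving (3,3) = 2.
5 is placed in row 4, which forces (4,1) = 3.
The 4 cells of cage e must have sum 10; hence (4,2) = 2.
Cage i needs two cells with sum 8; hence (5,1) = 5.
5 is placed in row 5, so (5,2) = 3.
Row 1 now contains 5, leaving (1,2) = 4.
Row 2 already has 4; hence (2,2) = 5.
Completed grid: 2 4 5 1 3 / 1 5 3 4 2 / 4 1 2 3 5 / 3 2 4 5 1 / 5 3 1 2 4.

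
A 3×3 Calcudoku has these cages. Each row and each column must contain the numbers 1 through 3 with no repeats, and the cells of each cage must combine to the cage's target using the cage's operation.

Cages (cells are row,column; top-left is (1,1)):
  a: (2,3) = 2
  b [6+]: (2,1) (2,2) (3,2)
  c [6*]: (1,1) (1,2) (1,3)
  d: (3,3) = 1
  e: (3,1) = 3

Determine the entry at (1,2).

Cage a is given; hence (2,3) = 2.
Cage e is a single given cell, so (3,1) = 3.
D is a freebie; hence (3,3) = 1.
1 is placed in column 3; hence (1,3) = 3.
Column 1 now contains 3, leaving (2,1) = 1.
Cage b needs sum 6, leaving (2,2) = 3.
Row 3 now contains 1, which forces (3,2) = 2.
1 is placed in column 1, which forces (1,1) = 2.
Column 2 now contains 2; hence (1,2) = 1.
Filled in: 2 1 3 / 1 3 2 / 3 2 1.

1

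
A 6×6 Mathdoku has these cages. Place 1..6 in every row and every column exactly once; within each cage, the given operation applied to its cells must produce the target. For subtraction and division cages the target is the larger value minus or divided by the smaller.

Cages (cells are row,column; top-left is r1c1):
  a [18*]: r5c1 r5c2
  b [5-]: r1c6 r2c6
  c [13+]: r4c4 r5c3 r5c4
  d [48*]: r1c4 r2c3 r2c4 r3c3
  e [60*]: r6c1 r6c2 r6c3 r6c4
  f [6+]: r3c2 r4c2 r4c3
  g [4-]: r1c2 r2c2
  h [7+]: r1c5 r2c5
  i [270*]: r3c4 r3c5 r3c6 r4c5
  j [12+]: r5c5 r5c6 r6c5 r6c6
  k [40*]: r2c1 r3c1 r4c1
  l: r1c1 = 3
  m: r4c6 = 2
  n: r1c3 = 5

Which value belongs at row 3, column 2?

L is a freebie; hence r1c1 = 3.
Cage n is a single given cell, which forces r1c3 = 5.
Cage i has product 270; hence r4c5 = 3.
Cage m is given, which forces r4c6 = 2.
Column 1 now contains 3, which forces r5c1 = 6.
Row 5 already has 6, leaving r5c2 = 3.
The 3 cells of cage f must have sum 6; hence r3c2 = 1.
Cage f has sum 6, leaving r4c2 = 4.
2 is placed in row 4, so r4c3 = 1.
Row 4 now contains 4; hence r4c4 = 6.
Cage c needs sum 13, which forces r5c4 = 5.
Column 4 now contains 5, leaving r3c4 = 3.
Row 4 now contains 4; hence r4c1 = 5.
The 3 cells of cage c must have sum 13; hence r5c3 = 2.
The 4 cells of cage e must have product 60; hence r6c2 = 5.
The only place for 4 in row 1 is r1c4.
The 4 cells of cage d must have product 48, leaving r2c3 = 3.
Cage d has product 48, so r2c4 = 1.
1 is placed in row 2; hence r2c6 = 6.
The 4 cells of cage d must have product 48; hence r3c3 = 4.
Column 6 already has 6, leaving r3c6 = 5.
3 is placed in column 3, which forces r6c3 = 6.
1 is placed in column 4, leaving r6c4 = 2.
Cage g needs two cells with difference 4, so r1c2 = 6.
The two cells of cage h must have sum 7; hence r1c5 = 2.
Column 6 already has 6, so r1c6 = 1.
The 3 cells of cage k must have product 40, leaving r2c1 = 4.
6 is placed in row 2, leaving r2c2 = 2.
6 is placed in row 2, leaving r2c5 = 5.
Row 3 already has 4, which forces r3c1 = 2.
Row 3 now contains 5, so r3c5 = 6.
Cage j needs sum 12, which forces r5c5 = 1.
The 4 cells of cage j must have sum 12; hence r5c6 = 4.
The 4 cells of cage e must have product 60, leaving r6c1 = 1.
Cage j has sum 12, which forces r6c5 = 4.
Cage j needs sum 12; hence r6c6 = 3.
Completed grid: 3 6 5 4 2 1 / 4 2 3 1 5 6 / 2 1 4 3 6 5 / 5 4 1 6 3 2 / 6 3 2 5 1 4 / 1 5 6 2 4 3.

1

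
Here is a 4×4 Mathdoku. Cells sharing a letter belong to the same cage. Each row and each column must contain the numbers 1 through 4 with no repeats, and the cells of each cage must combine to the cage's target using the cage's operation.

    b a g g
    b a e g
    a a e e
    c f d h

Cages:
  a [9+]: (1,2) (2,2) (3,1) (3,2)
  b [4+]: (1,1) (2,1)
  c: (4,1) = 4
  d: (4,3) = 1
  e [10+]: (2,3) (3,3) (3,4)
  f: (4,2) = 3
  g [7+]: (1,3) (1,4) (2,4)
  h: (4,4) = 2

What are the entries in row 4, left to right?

C is a freebie; hence (4,1) = 4.
Cage f is given, so (4,2) = 3.
D is a freebie, so (4,3) = 1.
H is a freebie, so (4,4) = 2.
Cage a needs sum 9, so (3,1) = 2.
Row 3 already has 2, leaving (3,3) = 4.
Row 3 already has 4, which forces (3,4) = 3.
The 3 cells of cage g must have sum 7, leaving (1,3) = 2.
Column 3 now contains 4; hence (2,3) = 3.
Row 3 already has 4, so (3,2) = 1.
The two cells of cage b must have sum 4, so (1,1) = 3.
2 is placed in row 1, which forces (1,2) = 4.
Row 1 now contains 4; hence (1,4) = 1.
Row 2 now contains 3; hence (2,1) = 1.
The 4 cells of cage a must have sum 9, so (2,2) = 2.
Column 4 now contains 1; hence (2,4) = 4.
Completed grid: 3 4 2 1 / 1 2 3 4 / 2 1 4 3 / 4 3 1 2.

4 3 1 2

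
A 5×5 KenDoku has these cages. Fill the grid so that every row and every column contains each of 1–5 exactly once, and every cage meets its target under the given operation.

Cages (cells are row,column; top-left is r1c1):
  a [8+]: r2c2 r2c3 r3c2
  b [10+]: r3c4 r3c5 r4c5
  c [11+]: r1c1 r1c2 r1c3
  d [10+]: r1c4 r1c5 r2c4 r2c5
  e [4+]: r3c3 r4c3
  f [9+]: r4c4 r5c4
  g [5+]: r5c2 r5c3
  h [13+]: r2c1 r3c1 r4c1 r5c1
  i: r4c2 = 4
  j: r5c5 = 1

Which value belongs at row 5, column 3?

I is a freebie; hence r4c2 = 4.
Row 4 now contains 4; hence r4c4 = 5.
Column 4 already has 5, leaving r5c4 = 4.
Cage j is given, which forces r5c5 = 1.
Row 1 needs a 1, and only r1c4 is open for it.
In row 1, 3 can only go at r1c5, so r1c5 = 3.
Cage d needs sum 10, which forces r2c4 = 2.
Cage d needs sum 10; hence r2c5 = 4.
Cage b needs sum 10; hence r3c4 = 3.
The 3 cells of cage b must have sum 10, leaving r3c5 = 5.
Column 5 now contains 3; hence r4c5 = 2.
Cage h has sum 13, which forces r3c1 = 4.
Cage a has sum 8, leaving r3c2 = 2.
3 is placed in row 3, leaving r3c3 = 1.
Cage e's pair has sum 4, which forces r4c3 = 3.
Column 2 now contains 2, which forces r5c2 = 3.
Column 3 now contains 3, leaving r5c3 = 2.
Cage c needs sum 11; hence r1c1 = 2.
Column 2 now contains 2, so r1c2 = 5.
Cage c has sum 11, so r1c3 = 4.
The 4 cells of cage h must have sum 13, so r2c1 = 3.
Cage a needs sum 8, so r2c2 = 1.
Column 3 already has 1, so r2c3 = 5.
3 is placed in row 4, so r4c1 = 1.
Row 5 already has 3, so r5c1 = 5.
Completed grid: 2 5 4 1 3 / 3 1 5 2 4 / 4 2 1 3 5 / 1 4 3 5 2 / 5 3 2 4 1.

2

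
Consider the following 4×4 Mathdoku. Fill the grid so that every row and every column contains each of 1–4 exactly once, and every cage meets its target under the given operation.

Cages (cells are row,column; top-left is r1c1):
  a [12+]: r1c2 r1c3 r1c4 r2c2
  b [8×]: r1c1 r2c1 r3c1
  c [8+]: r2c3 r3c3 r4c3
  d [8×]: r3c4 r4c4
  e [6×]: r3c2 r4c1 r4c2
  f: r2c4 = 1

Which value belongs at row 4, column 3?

Cage f is given, which forces r2c4 = 1.
The only place for 2 in row 2 is r2c1.
The only place for 3 in column 1 is r4c1.
Row 3 needs a 3, and only r3c3 is open for it.
3 is placed in column 3; hence r2c3 = 4.
Cage c needs sum 8; hence r4c3 = 1.
Cage a needs sum 12, so r1c2 = 4.
Column 3 now contains 1, so r1c3 = 2.
Cage a needs sum 12, so r1c4 = 3.
Row 2 already has 4, which forces r2c2 = 3.
Cage e needs product 6, which forces r3c2 = 1.
Row 4 now contains 1, so r4c2 = 2.
2 is placed in row 4, so r4c4 = 4.
Row 1 already has 4, which forces r1c1 = 1.
Row 3 already has 1, leaving r3c1 = 4.
4 is placed in column 4, which forces r3c4 = 2.
Filled in: 1 4 2 3 / 2 3 4 1 / 4 1 3 2 / 3 2 1 4.

1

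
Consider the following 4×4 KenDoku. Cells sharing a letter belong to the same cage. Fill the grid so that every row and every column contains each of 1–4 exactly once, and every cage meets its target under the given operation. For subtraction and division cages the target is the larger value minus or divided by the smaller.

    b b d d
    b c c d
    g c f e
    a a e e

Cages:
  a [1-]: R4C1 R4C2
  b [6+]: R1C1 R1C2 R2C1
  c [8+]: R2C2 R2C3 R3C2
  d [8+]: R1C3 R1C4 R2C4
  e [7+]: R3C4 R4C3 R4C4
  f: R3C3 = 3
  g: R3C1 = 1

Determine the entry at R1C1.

2

G is a freebie, leaving R3C1 = 1.
F is a freebie; hence R3C3 = 3.
Cage b needs sum 6, so R1C2 = 1.
Row 2 needs a 4, and only R2C2 is open for it.
Cage c needs sum 8, so R2C3 = 2.
2 is placed in row 2, which forces R2C4 = 1.
Column 2 now contains 4, so R3C2 = 2.
Row 3 already has 2, leaving R3C4 = 4.
2 is placed in column 2, which forces R4C2 = 3.
3 is placed in row 4, leaving R4C4 = 2.
Cage b has sum 6, which forces R1C1 = 2.
Column 3 already has 2, which forces R1C3 = 4.
Column 4 now contains 4, so R1C4 = 3.
2 is placed in row 2; hence R2C1 = 3.
Row 4 now contains 2; hence R4C1 = 4.
Cage e has sum 7, which forces R4C3 = 1.
Filled in: 2 1 4 3 / 3 4 2 1 / 1 2 3 4 / 4 3 1 2.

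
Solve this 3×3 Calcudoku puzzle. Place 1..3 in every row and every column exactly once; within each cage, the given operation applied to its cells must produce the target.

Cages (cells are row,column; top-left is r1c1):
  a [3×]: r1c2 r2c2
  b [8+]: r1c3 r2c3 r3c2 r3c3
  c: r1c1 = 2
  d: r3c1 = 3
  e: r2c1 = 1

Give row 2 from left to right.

Cage c is given, leaving r1c1 = 2.
E is a freebie; hence r2c1 = 1.
Row 2 now contains 1, leaving r2c2 = 3.
Row 2 already has 3; hence r2c3 = 2.
Cage d is given, so r3c1 = 3.
Cage b has sum 8, which forces r3c2 = 2.
Row 3 already has 3, so r3c3 = 1.
Column 2 already has 3, leaving r1c2 = 1.
Column 3 already has 1, which forces r1c3 = 3.
Filled in: 2 1 3 / 1 3 2 / 3 2 1.

1 3 2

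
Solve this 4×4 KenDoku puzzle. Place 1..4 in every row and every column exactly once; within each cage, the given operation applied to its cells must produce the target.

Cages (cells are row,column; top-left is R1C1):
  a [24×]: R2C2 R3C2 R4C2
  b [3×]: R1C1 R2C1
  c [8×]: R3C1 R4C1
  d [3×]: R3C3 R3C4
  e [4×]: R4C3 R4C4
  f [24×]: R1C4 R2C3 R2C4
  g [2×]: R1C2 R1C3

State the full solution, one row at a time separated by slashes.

3 1 2 4 / 1 4 3 2 / 4 2 1 3 / 2 3 4 1

Row 1 needs a 4, and only R1C4 is open for it.
Cage e's pair has product 4, which forces R4C3 = 4.
Column 4 now contains 4, which forces R4C4 = 1.
Cage c's pair has product 8, leaving R3C1 = 4.
Cage d needs two cells with product 3; hence R3C3 = 1.
1 is placed in column 4, leaving R3C4 = 3.
Row 4 now contains 4, so R4C1 = 2.
2 is placed in row 4, leaving R4C2 = 3.
Cage g needs two cells with product 2; hence R1C2 = 1.
1 is placed in column 3; hence R1C3 = 2.
The 3 cells of cage a must have product 24, so R2C2 = 4.
Cage f has product 24, which forces R2C3 = 3.
Column 4 already has 3, so R2C4 = 2.
Row 3 already has 3, leaving R3C2 = 2.
1 is placed in row 1; hence R1C1 = 3.
3 is placed in row 2, which forces R2C1 = 1.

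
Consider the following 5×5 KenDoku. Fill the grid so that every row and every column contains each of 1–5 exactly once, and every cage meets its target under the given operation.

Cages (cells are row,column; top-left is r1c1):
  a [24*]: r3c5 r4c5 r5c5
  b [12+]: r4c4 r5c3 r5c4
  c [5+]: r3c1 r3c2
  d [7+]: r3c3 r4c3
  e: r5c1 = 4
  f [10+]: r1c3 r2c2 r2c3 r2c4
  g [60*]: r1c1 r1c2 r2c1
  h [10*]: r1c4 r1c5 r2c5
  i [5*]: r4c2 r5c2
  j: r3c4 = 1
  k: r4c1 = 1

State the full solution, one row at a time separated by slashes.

Cage j is a single given cell; hence r3c4 = 1.
Cage k is given, so r4c1 = 1.
Row 4 now contains 1, leaving r4c2 = 5.
Cage e is a single given cell, which forces r5c1 = 4.
5 is placed in column 2, leaving r5c2 = 1.
Cage g has product 60, leaving r1c2 = 4.
Cage b has sum 12, leaving r4c4 = 4.
Cage a needs product 24, so r3c5 = 4.
Row 3 already has 4, which forces r3c3 = 5.
Cage d needs two cells with sum 7, leaving r4c3 = 2.
Row 4 already has 2, so r4c5 = 3.
Column 3 now contains 5, leaving r5c3 = 3.
3 is placed in row 5, leaving r5c4 = 5.
Column 5 now contains 3; hence r5c5 = 2.
2 is placed in column 3, so r1c3 = 1.
Column 4 already has 5, which forces r1c4 = 2.
1 is placed in row 1; hence r1c5 = 5.
Cage f needs sum 10, leaving r2c3 = 4.
Column 4 already has 2, so r2c4 = 3.
5 is placed in column 5, which forces r2c5 = 1.
5 is placed in row 1, leaving r1c1 = 3.
Row 2 already has 3, which forces r2c1 = 5.
Row 2 already has 3, leaving r2c2 = 2.
3 is placed in column 1, which forces r3c1 = 2.
Column 2 now contains 2, which forces r3c2 = 3.

3 4 1 2 5 / 5 2 4 3 1 / 2 3 5 1 4 / 1 5 2 4 3 / 4 1 3 5 2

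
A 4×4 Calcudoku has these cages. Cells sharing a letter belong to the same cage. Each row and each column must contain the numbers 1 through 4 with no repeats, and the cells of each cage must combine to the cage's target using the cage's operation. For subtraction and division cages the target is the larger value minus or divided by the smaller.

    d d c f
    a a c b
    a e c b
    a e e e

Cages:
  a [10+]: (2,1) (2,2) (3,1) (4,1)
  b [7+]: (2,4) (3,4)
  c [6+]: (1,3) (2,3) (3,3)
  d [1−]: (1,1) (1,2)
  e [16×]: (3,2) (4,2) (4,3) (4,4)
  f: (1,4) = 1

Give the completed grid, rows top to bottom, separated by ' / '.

F is a freebie, which forces (1,4) = 1.
Cage e needs product 16, leaving (3,2) = 2.
The only place for 3 in row 4 is (4,1).
The two cells of cage d must have difference 1; hence (1,2) = 3.
3 is placed in row 1, which forces (1,3) = 2.
Cage a has sum 10, so (2,1) = 2.
2 is placed in row 1, which forces (1,1) = 4.
Column 1 now contains 4, leaving (3,1) = 1.
Row 3 already has 1, leaving (3,3) = 3.
Row 3 already has 3, which forces (3,4) = 4.
Cage e needs product 16, so (4,4) = 2.
Cage a needs sum 10, so (2,2) = 4.
Column 3 now contains 3, leaving (2,3) = 1.
Column 4 now contains 4, which forces (2,4) = 3.
Column 2 now contains 4, which forces (4,2) = 1.
Column 3 now contains 1, leaving (4,3) = 4.

4 3 2 1 / 2 4 1 3 / 1 2 3 4 / 3 1 4 2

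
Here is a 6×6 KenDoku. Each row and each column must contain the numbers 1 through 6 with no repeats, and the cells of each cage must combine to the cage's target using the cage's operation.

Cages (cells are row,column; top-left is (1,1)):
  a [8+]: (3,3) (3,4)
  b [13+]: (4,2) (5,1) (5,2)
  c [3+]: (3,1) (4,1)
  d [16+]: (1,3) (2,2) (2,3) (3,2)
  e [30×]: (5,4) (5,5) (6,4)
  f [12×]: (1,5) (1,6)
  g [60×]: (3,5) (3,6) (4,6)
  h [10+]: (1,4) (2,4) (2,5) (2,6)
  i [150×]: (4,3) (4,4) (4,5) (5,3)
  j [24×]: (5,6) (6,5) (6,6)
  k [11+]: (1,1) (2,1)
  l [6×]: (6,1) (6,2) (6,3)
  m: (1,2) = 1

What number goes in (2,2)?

5

Cage m is a single given cell, leaving (1,2) = 1.
Cage i has product 150, leaving (5,3) = 5.
The 3 cells of cage e must have product 30, leaving (6,4) = 5.
Cage i has product 150, which forces (4,5) = 5.
Cage g has product 60; hence (3,6) = 5.
The only place for 5 in row 1 is (1,1).
Column 1 now contains 5, which forces (2,1) = 6.
Row 2 needs a 5, and only (2,2) is open for it.
Row 3 needs a 1, and only (3,1) is open for it.
1 is placed in column 1; hence (4,1) = 2.
Column 1 already has 2; hence (6,1) = 3.
Row 6 now contains 3, which forces (6,2) = 2.
Cage l needs product 6, which forces (6,3) = 1.
Cage i needs product 150, which forces (4,3) = 6.
Cage i needs product 150, which forces (4,4) = 1.
Column 1 already has 3, so (5,1) = 4.
Cage j needs product 24; hence (5,6) = 1.
Cage h has sum 10, leaving (2,5) = 1.
Column 3 now contains 6, which forces (3,3) = 2.
The two cells of cage a must have sum 8, which forces (3,4) = 6.
Row 4 already has 6, so (4,2) = 3.
Row 4 now contains 3; hence (4,6) = 4.
Cage b needs sum 13, which forces (5,2) = 6.
Column 6 already has 4, which forces (6,6) = 6.
Row 3 already has 6, which forces (3,2) = 4.
Cage g needs product 60, which forces (3,5) = 3.
Column 5 now contains 3, so (5,5) = 2.
6 is placed in row 6, leaving (6,5) = 4.
4 is placed in column 5, leaving (1,5) = 6.
Cage f's pair has product 12, leaving (1,6) = 2.
Column 6 already has 2, so (2,6) = 3.
Row 5 already has 2; hence (5,4) = 3.
Cage d needs sum 16, which forces (1,3) = 3.
Column 4 now contains 3, which forces (1,4) = 4.
Row 2 already has 3, leaving (2,3) = 4.
The 4 cells of cage h must have sum 10, leaving (2,4) = 2.
Completed grid: 5 1 3 4 6 2 / 6 5 4 2 1 3 / 1 4 2 6 3 5 / 2 3 6 1 5 4 / 4 6 5 3 2 1 / 3 2 1 5 4 6.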